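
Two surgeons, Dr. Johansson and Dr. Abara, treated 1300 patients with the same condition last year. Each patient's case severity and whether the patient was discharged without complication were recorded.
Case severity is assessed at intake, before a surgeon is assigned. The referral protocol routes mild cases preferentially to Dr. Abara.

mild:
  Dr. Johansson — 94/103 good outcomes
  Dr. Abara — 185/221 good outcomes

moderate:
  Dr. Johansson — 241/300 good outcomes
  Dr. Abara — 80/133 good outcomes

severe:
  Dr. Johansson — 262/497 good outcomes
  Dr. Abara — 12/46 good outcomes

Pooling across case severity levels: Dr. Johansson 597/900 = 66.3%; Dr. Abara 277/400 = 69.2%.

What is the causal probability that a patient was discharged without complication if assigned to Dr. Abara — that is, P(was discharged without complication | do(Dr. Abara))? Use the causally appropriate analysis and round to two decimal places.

Here case severity is a common cause — it drives both which surgeon a case falls under and the outcome. The crude comparison mixes populations; the stratum-specific rates are the causally relevant ones.
Standardising Dr. Abara to the population case severity mix: 0.249·185/221 + 0.333·80/133 + 0.418·12/46 = 0.518.

0.52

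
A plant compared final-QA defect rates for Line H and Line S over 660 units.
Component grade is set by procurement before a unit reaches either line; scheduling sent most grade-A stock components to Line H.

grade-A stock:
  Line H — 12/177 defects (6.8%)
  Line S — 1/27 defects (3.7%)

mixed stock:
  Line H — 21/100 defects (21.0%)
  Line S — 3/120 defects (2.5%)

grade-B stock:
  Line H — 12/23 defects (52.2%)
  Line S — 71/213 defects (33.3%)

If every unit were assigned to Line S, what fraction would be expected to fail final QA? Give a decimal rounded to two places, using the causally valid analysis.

0.14

Since component grade is a pre-existing factor (not a product of the line) and it affects the outcome on its own, it is a confounder. The stratified rates, not the pooled rate, identify the causal effect.
Standardising Line S to the population component grade mix: 0.309·1/27 + 0.333·3/120 + 0.358·71/213 = 0.139.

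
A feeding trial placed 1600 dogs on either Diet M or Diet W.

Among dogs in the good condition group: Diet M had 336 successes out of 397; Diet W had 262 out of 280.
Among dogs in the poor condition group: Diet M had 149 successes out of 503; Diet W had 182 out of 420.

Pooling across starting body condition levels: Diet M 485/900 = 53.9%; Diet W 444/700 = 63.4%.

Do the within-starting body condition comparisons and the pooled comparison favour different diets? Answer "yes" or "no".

Within each starting body condition level (good condition 84.6% vs 93.6%; poor condition 29.6% vs 43.3%), Diet W has the higher rate every time. Pooled: 53.9% vs 63.4% — Diet W has the higher rate overall. They agree.

no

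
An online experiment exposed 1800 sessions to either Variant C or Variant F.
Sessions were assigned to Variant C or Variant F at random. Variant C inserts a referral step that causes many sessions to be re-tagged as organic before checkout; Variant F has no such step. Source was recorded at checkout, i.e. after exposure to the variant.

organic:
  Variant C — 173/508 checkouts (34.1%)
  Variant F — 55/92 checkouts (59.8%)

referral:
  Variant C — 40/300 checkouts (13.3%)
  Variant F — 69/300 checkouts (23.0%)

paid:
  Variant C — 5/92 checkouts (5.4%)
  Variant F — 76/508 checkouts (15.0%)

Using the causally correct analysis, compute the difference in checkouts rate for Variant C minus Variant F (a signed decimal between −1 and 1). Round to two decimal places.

Traffic source is downstream of the variant. One should not condition on a consequence of treatment, so the overall rates are the right comparison.
The causal difference is the pooled difference: 0.242 − 0.222 = +0.020.

+0.02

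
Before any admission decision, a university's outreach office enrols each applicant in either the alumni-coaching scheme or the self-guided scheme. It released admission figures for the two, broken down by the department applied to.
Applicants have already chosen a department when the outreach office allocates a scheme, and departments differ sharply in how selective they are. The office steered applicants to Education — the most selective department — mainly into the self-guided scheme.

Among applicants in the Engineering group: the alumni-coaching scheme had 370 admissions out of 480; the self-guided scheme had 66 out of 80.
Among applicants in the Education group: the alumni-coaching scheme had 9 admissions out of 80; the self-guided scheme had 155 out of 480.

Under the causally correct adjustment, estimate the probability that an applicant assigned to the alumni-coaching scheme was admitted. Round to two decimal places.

0.44

the self-guided scheme is higher inside every department stratum but the alumni-coaching scheme is higher in aggregate. Whether to stratify depends on how department relates to the outreach scheme.
Here department is a common cause — it drives both which outreach scheme a case falls under and the outcome. The crude comparison mixes populations; the stratum-specific rates are the causally relevant ones.
Standardising the alumni-coaching scheme to the population department mix: 0.500·370/480 + 0.500·9/80 = 0.442.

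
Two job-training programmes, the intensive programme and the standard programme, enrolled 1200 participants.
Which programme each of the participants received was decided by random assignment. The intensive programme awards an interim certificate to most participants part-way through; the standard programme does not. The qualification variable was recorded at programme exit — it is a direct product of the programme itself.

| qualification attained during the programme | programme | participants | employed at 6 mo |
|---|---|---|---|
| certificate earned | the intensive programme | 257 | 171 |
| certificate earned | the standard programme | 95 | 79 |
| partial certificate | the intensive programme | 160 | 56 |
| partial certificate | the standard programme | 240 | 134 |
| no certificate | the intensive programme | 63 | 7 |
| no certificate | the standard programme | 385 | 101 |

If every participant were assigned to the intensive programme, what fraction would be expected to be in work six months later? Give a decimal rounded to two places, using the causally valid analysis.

0.49

The qualification attained during the programme-specific comparison favours the standard programme throughout, but the pooled figures favour the intensive programme. The question is whether to condition on qualification attained during the programme.
Qualification attained during the programme here is a post-treatment variable shaped by the programme; conditioning on it would introduce bias rather than remove it. The overall comparison is the causal one.
So P(outcome | do(the intensive programme)) is just the pooled rate for the intensive programme: 234/480 = 0.487.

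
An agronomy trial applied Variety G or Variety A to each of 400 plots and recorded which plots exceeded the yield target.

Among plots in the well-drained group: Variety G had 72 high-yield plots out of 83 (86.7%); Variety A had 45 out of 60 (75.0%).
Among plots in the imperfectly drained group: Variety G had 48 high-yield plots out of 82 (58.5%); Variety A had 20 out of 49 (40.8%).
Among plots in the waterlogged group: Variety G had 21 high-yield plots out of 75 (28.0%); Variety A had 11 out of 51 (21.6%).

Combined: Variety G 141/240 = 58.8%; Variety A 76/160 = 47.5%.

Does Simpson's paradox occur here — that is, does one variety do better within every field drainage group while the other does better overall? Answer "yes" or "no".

no

Within each field drainage level (well-drained 86.7% vs 75.0%; imperfectly drained 58.5% vs 40.8%; waterlogged 28.0% vs 21.6%), Variety G has the higher rate every time. Pooled: 58.8% vs 47.5% — Variety G has the higher rate overall. They agree.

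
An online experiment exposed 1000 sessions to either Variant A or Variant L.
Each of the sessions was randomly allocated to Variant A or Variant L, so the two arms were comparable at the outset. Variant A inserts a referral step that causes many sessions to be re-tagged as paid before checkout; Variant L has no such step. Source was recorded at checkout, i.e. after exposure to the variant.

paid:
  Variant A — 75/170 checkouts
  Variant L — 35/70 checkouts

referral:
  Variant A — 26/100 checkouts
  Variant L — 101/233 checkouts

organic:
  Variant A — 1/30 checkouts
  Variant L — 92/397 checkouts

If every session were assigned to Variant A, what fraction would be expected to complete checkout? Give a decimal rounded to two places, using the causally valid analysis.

Traffic source is downstream of the variant. One should not condition on a consequence of treatment, so the overall rates are the right comparison.
So P(outcome | do(Variant A)) is just the pooled rate for Variant A: 102/300 = 0.340.

0.34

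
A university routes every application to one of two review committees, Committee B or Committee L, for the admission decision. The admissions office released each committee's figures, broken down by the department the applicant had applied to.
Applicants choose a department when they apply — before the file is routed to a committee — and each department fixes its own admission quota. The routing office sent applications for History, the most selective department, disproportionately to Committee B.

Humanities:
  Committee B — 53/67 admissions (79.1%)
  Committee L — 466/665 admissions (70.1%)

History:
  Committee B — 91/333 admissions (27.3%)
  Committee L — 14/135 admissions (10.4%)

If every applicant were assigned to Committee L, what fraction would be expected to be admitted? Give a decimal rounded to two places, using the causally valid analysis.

The stratified and pooled comparisons disagree (Committee B wins within each department; Committee L wins overall), so the answer turns on the causal role of department.
Department satisfies the back-door criterion: it is not a descendant of the review committee, and it blocks the spurious path from review committee to outcome. Adjusting for it (i.e., using the within-department rates) gives the causal effect.
Standardising Committee L to the population department mix: 0.610·466/665 + 0.390·14/135 = 0.468.

0.47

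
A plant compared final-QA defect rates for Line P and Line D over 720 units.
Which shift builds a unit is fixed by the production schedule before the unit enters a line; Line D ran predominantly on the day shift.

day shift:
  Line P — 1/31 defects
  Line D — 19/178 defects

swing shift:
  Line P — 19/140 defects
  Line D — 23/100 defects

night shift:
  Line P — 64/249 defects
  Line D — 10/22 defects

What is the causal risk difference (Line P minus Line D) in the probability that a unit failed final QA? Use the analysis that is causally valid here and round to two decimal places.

The stratified and pooled comparisons disagree (Line P wins within each shift; Line D wins overall), so the answer turns on the causal role of shift.
Shift differs across lines for reasons unrelated to any effect of the line itself, and it separately predicts the outcome — a classic confounder. We must compare within shift levels.
Adjusting over the population distribution of shift: 0.290·(0.032−0.107) + 0.333·(0.136−0.230) + 0.376·(0.257−0.455) = -0.127.

-0.13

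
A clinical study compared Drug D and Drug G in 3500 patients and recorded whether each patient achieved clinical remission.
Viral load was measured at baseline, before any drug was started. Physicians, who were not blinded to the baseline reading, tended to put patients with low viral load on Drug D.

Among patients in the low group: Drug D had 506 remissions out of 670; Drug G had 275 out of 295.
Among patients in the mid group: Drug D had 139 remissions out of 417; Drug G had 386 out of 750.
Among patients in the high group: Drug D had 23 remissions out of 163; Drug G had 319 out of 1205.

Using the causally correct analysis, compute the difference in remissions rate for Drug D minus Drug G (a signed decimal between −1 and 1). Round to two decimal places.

Here viral load is a common cause — it drives both which drug a case falls under and the outcome. The crude comparison mixes populations; the stratum-specific rates are the causally relevant ones.
Adjusting over the population distribution of viral load: 0.276·(0.755−0.932) + 0.333·(0.333−0.515) + 0.391·(0.141−0.265) = -0.158.

-0.16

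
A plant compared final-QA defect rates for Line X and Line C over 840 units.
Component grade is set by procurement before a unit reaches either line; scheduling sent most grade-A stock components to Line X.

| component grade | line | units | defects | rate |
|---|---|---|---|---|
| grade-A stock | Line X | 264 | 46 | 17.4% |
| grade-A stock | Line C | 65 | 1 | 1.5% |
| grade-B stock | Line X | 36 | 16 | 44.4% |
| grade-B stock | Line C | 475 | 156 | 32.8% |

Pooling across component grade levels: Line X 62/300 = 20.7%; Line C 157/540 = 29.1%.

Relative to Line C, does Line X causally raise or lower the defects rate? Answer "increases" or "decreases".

increases

The component grade-specific comparison favours Line C throughout, but the pooled figures favour Line X. The question is whether to condition on component grade.
Component grade is set before the line has any effect — it is not caused by the line — and it independently drives the outcome. That makes it a confounder, so the causal comparison is within component grade levels.
Within each level — grade-A stock: 17.4% vs 1.5%; grade-B stock: 44.4% vs 32.8% — Line C is lower every time.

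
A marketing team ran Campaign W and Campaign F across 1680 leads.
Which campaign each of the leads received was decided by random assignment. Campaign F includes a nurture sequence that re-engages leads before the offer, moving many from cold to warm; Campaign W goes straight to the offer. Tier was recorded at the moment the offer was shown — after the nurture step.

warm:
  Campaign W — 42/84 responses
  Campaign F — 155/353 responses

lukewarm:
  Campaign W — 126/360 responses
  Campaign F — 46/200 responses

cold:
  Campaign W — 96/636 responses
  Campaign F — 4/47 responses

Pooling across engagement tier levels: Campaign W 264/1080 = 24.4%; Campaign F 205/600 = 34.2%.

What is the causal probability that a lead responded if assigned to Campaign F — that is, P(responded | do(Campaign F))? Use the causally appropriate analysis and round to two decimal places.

The stratified and pooled comparisons disagree (Campaign W wins within each engagement tier; Campaign F wins overall), so the answer turns on the causal role of engagement tier.
Because the campaign influences engagement tier, engagement tier is a post-treatment mediator, not a confounder. Stratifying on it would bias the estimate; the causal effect is the crude pooled difference.
So P(outcome | do(Campaign F)) is just the pooled rate for Campaign F: 205/600 = 0.342.

0.34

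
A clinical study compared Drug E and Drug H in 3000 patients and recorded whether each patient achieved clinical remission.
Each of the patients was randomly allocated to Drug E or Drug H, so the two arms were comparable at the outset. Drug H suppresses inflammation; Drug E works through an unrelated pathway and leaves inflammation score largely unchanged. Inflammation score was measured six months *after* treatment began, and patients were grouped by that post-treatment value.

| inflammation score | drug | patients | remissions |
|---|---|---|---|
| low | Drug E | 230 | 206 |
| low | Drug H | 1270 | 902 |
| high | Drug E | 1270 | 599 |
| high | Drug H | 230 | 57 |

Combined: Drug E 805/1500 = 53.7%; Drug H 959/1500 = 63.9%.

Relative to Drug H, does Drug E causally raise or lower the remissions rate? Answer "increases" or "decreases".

decreases

Because the drug influences inflammation score, inflammation score is a post-treatment mediator, not a confounder. Stratifying on it would bias the estimate; the causal effect is the crude pooled difference.
Pooled: Drug E 53.7% vs Drug H 63.9%; Drug H is higher overall.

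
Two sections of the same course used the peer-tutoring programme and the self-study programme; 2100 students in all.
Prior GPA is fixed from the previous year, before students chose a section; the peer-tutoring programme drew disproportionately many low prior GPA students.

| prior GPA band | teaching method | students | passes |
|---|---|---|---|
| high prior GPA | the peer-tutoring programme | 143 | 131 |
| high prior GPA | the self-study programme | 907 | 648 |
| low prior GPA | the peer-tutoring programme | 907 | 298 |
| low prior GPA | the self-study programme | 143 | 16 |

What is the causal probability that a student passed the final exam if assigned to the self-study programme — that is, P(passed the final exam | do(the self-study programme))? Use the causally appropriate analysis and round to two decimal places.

Prior GPA band differs across teaching methods for reasons unrelated to any effect of the teaching method itself, and it separately predicts the outcome — a classic confounder. We must compare within prior GPA band levels.
Standardising the self-study programme to the population prior GPA band mix: 0.500·648/907 + 0.500·16/143 = 0.413.

0.41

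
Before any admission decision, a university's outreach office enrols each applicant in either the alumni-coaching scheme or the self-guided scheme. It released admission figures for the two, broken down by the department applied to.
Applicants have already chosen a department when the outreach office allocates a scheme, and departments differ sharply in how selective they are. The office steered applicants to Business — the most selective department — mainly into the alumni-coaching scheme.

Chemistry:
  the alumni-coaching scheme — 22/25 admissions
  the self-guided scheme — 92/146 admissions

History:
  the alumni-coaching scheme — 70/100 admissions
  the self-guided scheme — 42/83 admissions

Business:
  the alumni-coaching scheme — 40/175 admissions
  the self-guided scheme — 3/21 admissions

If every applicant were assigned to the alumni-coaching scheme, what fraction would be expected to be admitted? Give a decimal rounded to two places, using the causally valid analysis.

the alumni-coaching scheme is higher inside every department stratum but the self-guided scheme is higher in aggregate. Whether to stratify depends on how department relates to the outreach scheme.
The imbalance in department arose from how applicants were allocated, not from anything the outreach scheme did; and department independently affects the outcome. The pooled gap is confounded — condition on department.
Standardising the alumni-coaching scheme to the population department mix: 0.311·22/25 + 0.333·70/100 + 0.356·40/175 = 0.588.

0.59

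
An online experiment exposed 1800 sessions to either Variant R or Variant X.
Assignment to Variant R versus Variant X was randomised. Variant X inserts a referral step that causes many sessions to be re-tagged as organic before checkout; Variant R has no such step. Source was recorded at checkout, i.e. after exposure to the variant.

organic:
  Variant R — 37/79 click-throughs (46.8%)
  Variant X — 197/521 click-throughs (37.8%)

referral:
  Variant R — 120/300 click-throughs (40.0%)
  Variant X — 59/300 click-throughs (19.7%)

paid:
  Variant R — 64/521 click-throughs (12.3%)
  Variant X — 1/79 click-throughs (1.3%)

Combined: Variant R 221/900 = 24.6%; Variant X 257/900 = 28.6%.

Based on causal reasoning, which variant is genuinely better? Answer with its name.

Variant X

Because the variant influences traffic source, traffic source is a post-treatment mediator, not a confounder. Stratifying on it would bias the estimate; the causal effect is the crude pooled difference.
Pooled: Variant R 24.6% vs Variant X 28.6%; Variant X is higher overall.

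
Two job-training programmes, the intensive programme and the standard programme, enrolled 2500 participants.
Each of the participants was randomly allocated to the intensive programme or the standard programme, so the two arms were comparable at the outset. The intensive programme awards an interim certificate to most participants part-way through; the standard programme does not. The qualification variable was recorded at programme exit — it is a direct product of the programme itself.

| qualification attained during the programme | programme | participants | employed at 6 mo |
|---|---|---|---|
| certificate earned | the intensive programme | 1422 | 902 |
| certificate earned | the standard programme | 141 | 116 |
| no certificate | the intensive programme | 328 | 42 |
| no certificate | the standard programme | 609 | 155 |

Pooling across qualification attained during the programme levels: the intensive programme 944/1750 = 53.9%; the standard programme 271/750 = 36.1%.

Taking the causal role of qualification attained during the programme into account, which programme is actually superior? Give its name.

Qualification attained during the programme is recorded after the programme and is itself shifted by it — it sits on the causal path from programme to outcome. Conditioning on a mediator would strip out part of the effect we want; the pooled comparison gives the total causal effect.
Pooled: the intensive programme 53.9% vs the standard programme 36.1%; the intensive programme is higher overall.

the intensive programme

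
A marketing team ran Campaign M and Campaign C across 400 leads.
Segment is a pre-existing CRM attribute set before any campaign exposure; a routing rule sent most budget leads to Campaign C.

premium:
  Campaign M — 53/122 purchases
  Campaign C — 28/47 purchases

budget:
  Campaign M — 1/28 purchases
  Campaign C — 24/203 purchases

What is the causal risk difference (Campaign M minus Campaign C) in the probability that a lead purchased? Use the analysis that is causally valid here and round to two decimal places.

Here customer segment is a common cause — it drives both which campaign a case falls under and the outcome. The crude comparison mixes populations; the stratum-specific rates are the causally relevant ones.
Adjusting over the population distribution of customer segment: 0.422·(0.434−0.596) + 0.578·(0.036−0.118) = -0.116.

-0.12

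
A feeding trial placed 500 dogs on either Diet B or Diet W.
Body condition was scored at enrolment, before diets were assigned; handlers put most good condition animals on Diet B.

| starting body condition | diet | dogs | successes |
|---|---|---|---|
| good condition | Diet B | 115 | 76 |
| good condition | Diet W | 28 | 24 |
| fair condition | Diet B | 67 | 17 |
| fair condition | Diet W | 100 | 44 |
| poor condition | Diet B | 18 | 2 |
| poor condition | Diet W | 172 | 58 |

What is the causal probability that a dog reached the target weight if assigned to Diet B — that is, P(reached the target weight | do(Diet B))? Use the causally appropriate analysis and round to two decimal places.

0.32

The imbalance in starting body condition arose from how dogs were allocated, not from anything the diet did; and starting body condition independently affects the outcome. The pooled gap is confounded — condition on starting body condition.
Standardising Diet B to the population starting body condition mix: 0.286·76/115 + 0.334·17/67 + 0.380·2/18 = 0.316.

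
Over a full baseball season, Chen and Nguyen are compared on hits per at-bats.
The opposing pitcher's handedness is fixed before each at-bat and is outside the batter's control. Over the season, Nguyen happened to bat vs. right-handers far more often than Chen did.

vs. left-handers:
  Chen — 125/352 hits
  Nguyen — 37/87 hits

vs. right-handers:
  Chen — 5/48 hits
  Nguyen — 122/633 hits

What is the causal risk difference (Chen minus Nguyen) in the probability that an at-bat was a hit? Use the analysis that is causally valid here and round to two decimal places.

Within every pitcher handedness level Nguyen has the higher rate, yet pooled Chen does — Simpson's reversal.
Pitcher handedness is set before the player has any effect — it is not caused by the player — and it independently drives the outcome. That makes it a confounder, so the causal comparison is within pitcher handedness levels.
Adjusting over the population distribution of pitcher handedness: 0.392·(0.355−0.425) + 0.608·(0.104−0.193) = -0.081.

-0.08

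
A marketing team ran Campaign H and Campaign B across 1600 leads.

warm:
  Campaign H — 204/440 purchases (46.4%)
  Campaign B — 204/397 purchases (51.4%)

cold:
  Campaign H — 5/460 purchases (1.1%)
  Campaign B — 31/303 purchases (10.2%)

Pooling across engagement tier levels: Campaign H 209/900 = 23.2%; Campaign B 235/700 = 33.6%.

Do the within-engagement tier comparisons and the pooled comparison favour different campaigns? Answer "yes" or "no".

Within each engagement tier level (warm 46.4% vs 51.4%; cold 1.1% vs 10.2%), Campaign B has the higher rate every time. Pooled: 23.2% vs 33.6% — Campaign B has the higher rate overall. They agree.

no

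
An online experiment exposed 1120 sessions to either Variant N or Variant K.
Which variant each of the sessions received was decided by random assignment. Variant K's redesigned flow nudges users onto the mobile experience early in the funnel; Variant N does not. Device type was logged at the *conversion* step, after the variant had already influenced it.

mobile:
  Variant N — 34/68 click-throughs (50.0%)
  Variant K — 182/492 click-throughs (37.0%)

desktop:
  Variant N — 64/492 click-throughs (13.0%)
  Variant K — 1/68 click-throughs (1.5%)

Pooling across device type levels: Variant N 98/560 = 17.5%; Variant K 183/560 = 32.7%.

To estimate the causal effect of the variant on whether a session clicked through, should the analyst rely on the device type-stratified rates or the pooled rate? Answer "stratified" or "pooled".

pooled

Device type is recorded after the variant and is itself shifted by it — it sits on the causal path from variant to outcome. Conditioning on a mediator would strip out part of the effect we want; the pooled comparison gives the total causal effect.
Pooled: Variant N 17.5% vs Variant K 32.7%; Variant K is higher overall.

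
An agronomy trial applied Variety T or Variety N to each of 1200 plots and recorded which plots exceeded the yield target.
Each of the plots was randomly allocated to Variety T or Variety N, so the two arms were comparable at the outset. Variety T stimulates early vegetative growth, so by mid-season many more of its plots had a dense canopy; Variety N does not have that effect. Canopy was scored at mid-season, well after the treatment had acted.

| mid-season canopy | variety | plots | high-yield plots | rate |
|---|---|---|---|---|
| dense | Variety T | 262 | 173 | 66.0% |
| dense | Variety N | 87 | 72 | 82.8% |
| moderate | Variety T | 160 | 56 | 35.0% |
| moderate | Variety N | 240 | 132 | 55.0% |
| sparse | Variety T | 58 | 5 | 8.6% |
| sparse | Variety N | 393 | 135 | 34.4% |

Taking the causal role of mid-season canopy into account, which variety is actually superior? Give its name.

Mid-season canopy is recorded after the variety and is itself shifted by it — it sits on the causal path from variety to outcome. Conditioning on a mediator would strip out part of the effect we want; the pooled comparison gives the total causal effect.
Pooled: Variety T 48.8% vs Variety N 47.1%; Variety T is higher overall.

Variety T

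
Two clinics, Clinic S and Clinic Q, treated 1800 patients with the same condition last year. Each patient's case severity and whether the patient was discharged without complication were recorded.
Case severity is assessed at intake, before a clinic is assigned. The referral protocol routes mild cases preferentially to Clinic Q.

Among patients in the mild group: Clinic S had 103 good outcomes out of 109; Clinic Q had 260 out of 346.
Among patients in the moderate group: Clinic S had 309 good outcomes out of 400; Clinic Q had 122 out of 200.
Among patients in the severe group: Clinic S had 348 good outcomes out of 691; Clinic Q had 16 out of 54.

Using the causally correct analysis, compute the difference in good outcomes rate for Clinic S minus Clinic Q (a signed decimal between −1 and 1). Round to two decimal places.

+0.19

The case severity-specific comparison favours Clinic S throughout, but the pooled figures favour Clinic Q. The question is whether to condition on case severity.
Since case severity is a pre-existing factor (not a product of the clinic) and it affects the outcome on its own, it is a confounder. The stratified rates, not the pooled rate, identify the causal effect.
Adjusting over the population distribution of case severity: 0.253·(0.945−0.751) + 0.333·(0.772−0.610) + 0.414·(0.504−0.296) = +0.189.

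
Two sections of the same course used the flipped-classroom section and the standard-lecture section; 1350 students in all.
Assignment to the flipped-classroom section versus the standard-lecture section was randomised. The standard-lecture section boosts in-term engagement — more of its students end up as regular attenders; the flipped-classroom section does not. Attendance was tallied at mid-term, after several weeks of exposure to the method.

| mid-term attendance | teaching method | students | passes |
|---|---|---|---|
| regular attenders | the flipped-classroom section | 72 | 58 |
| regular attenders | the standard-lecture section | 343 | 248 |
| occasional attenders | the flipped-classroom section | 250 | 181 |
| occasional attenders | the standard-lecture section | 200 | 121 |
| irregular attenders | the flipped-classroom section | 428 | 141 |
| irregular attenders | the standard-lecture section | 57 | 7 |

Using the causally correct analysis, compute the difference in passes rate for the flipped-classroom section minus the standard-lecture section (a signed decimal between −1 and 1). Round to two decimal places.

-0.12

The mid-term attendance-specific comparison favours the flipped-classroom section throughout, but the pooled figures favour the standard-lecture section. The question is whether to condition on mid-term attendance.
Mid-term attendance is downstream of the teaching method. One should not condition on a consequence of treatment, so the overall rates are the right comparison.
The causal difference is the pooled difference: 0.507 − 0.627 = -0.120.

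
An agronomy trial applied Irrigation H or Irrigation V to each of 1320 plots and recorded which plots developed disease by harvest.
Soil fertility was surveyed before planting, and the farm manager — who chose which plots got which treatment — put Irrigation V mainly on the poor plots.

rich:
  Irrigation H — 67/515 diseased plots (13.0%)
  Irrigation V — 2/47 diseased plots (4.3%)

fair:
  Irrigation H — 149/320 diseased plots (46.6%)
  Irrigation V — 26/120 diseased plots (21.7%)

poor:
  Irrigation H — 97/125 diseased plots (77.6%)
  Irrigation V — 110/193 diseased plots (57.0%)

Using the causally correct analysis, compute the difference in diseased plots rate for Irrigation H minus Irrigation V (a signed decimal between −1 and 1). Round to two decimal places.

The soil fertility-specific comparison favours Irrigation V throughout, but the pooled figures favour Irrigation H. The question is whether to condition on soil fertility.
Nothing the irrigation does changes soil fertility; the imbalance is an allocation artefact. With soil fertility also predicting the outcome, the pooled figure is confounded, and the within-stratum comparison is the causal one.
Adjusting over the population distribution of soil fertility: 0.426·(0.130−0.043) + 0.333·(0.466−0.217) + 0.241·(0.776−0.570) = +0.170.

+0.17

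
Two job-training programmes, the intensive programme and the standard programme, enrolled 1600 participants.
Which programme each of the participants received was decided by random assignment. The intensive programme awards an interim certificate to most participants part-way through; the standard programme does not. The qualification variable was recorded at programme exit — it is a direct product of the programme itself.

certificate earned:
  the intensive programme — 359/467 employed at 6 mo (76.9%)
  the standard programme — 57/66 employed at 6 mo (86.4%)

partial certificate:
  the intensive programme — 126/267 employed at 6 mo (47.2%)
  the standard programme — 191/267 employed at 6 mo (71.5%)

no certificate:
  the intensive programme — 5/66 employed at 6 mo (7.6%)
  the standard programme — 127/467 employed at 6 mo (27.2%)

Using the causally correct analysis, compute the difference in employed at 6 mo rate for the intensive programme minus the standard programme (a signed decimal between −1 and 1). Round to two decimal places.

Within every qualification attained during the programme level the standard programme has the higher rate, yet pooled the intensive programme does — Simpson's reversal.
Qualification attained during the programme is downstream of the programme. One should not condition on a consequence of treatment, so the overall rates are the right comparison.
The causal difference is the pooled difference: 0.613 − 0.469 = +0.144.

+0.14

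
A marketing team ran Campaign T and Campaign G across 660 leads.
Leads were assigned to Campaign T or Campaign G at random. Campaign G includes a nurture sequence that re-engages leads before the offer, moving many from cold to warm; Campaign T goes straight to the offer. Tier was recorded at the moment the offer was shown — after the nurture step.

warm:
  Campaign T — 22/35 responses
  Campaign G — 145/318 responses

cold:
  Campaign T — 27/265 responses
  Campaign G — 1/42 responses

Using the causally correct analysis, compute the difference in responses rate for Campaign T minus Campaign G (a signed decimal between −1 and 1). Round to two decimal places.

-0.24

The distribution of engagement tier is itself part of what the campaign does — it is an intermediate outcome. Holding it fixed would remove that part of the effect; the total effect is the pooled difference.
The causal difference is the pooled difference: 0.163 − 0.406 = -0.242.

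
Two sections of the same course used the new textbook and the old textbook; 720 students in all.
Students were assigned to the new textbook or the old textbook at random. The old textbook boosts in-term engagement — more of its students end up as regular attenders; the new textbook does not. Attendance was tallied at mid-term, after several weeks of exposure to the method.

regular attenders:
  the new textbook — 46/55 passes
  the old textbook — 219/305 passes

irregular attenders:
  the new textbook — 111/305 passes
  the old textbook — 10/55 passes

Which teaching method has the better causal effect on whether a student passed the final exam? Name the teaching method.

Within every mid-term attendance level the new textbook has the higher rate, yet pooled the old textbook does — Simpson's reversal.
Stratifying would compare teaching methods among students the teaching methods themselves sorted into mid-term attendance groups — a form of selection on an intermediate. The unconditioned pooled rates give the total causal effect.
Pooled: the new textbook 43.6% vs the old textbook 63.6%; the old textbook is higher overall.

the old textbook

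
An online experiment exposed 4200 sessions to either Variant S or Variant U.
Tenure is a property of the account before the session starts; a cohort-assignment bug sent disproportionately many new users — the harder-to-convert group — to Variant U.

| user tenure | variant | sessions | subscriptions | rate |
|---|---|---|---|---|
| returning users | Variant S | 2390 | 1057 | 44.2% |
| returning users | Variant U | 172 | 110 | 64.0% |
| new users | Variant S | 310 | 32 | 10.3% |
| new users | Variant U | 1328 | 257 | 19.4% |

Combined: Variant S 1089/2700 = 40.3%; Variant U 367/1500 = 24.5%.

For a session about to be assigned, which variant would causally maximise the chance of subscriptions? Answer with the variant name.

Here user tenure is a common cause — it drives both which variant a case falls under and the outcome. The crude comparison mixes populations; the stratum-specific rates are the causally relevant ones.
Within each level — returning users: 44.2% vs 64.0%; new users: 10.3% vs 19.4% — Variant U is higher every time.

Variant U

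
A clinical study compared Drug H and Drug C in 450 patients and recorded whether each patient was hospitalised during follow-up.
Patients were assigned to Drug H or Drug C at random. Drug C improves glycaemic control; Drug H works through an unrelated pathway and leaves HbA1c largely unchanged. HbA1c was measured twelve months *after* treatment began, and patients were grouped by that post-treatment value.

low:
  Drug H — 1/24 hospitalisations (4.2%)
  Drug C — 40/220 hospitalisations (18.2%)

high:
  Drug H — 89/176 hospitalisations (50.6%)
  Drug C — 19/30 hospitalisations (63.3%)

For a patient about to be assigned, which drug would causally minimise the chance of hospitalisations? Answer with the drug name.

Drug C

Stratifying would compare drugs among patients the drugs themselves sorted into HbA1c groups — a form of selection on an intermediate. The unconditioned pooled rates give the total causal effect.
Pooled: Drug H 45.0% vs Drug C 23.6%; Drug C is lower overall.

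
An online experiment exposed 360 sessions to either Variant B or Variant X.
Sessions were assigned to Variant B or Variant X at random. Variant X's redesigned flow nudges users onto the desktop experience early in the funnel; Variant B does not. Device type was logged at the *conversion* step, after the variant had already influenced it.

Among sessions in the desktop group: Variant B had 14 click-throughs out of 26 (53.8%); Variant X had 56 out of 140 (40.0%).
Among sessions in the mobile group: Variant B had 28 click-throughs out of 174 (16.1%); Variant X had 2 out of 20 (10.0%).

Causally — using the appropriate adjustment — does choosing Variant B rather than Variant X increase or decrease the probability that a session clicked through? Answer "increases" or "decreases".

decreases

The device type-specific comparison favours Variant B throughout, but the pooled figures favour Variant X. The question is whether to condition on device type.
Because the variant influences device type, device type is a post-treatment mediator, not a confounder. Stratifying on it would bias the estimate; the causal effect is the crude pooled difference.
Pooled: Variant B 21.0% vs Variant X 36.2%; Variant X is higher overall.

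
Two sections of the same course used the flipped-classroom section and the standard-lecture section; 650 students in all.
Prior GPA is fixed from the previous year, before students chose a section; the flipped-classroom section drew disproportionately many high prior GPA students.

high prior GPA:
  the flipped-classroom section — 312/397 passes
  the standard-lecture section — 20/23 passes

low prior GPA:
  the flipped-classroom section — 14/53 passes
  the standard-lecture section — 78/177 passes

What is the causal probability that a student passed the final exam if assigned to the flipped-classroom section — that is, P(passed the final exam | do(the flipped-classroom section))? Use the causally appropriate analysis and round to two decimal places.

The imbalance in prior GPA band arose from how students were allocated, not from anything the teaching method did; and prior GPA band independently affects the outcome. The pooled gap is confounded — condition on prior GPA band.
Standardising the flipped-classroom section to the population prior GPA band mix: 0.646·312/397 + 0.354·14/53 = 0.601.

0.60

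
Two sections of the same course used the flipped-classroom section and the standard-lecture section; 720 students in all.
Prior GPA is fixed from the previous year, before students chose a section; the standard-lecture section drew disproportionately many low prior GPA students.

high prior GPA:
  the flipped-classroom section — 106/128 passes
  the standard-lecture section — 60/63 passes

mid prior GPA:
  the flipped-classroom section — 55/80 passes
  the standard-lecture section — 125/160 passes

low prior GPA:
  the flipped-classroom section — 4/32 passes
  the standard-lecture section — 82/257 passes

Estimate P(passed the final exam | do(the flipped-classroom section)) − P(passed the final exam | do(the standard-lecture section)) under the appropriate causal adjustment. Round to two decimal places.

The stratified and pooled comparisons disagree (the standard-lecture section wins within each prior GPA band; the flipped-classroom section wins overall), so the answer turns on the causal role of prior GPA band.
Prior GPA band is set before the teaching method has any effect — it is not caused by the teaching method — and it independently drives the outcome. That makes it a confounder, so the causal comparison is within prior GPA band levels.
Adjusting over the population distribution of prior GPA band: 0.265·(0.828−0.952) + 0.333·(0.688−0.781) + 0.401·(0.125−0.319) = -0.142.

-0.14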